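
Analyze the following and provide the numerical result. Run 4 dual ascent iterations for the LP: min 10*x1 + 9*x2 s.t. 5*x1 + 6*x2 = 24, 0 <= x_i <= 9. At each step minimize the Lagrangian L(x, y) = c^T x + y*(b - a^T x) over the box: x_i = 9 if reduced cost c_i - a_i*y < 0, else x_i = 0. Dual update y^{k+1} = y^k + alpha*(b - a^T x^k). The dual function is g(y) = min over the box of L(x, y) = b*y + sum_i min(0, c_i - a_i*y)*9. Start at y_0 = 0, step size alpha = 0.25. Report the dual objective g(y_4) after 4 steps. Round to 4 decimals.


Dual ascent for LP: min 10*x1 + 9*x2, 5*x1 + 6*x2 = 24, 0 <= x_i <= 9
Step 1: y^k = 0.0, reduced costs: (10.0, 9.0)
  x^k = (0.0, 0.0), subgradient = b - a^T x = 24.0
  y^{k+1} = 0.0 + 0.25*24.0 = 6.0
Step 2: y^k = 6.0, reduced costs: (-20.0, -27.0)
  x^k = (9.0, 9.0), subgradient = b - a^T x = -75.0
  y^{k+1} = 6.0 + 0.25*-75.0 = -12.75
Step 3: y^k = -12.75, reduced costs: (73.75, 85.5)
  x^k = (0.0, 0.0), subgradient = b - a^T x = 24.0
  y^{k+1} = -12.75 + 0.25*24.0 = -6.75
Step 4: y^k = -6.75, reduced costs: (43.75, 49.5)
  x^k = (0.0, 0.0), subgradient = b - a^T x = 24.0
  y^{k+1} = -6.75 + 0.25*24.0 = -0.75
Dual objective at y_4 = -0.75: reduced costs (13.75, 13.5), box minimizer x = (0.0, 0.0)
g(y_4) = b*y + (c1 - a1*y)*x1 + (c2 - a2*y)*x2 = 24*(-0.75) + 13.75*0.0 + 13.5*0.0 = -18.0 + 0.0 + 0.0 = -18.0


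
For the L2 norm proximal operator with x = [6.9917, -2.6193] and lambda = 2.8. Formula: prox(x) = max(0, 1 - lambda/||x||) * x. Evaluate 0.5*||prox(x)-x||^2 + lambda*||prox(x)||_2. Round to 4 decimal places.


Step 1: Compute ||x||.
||x|| = 7.4662
Step 2: Compute scaling factor.
scale = max(0, 1 - 2.8/7.4662) = 0.625
Step 3: prox(x) = [4.3697, -1.637]
||prox(x)|| = 4.6662
Step 4: Proximal objective.
0.5*||prox-x||^2 = 3.92
lambda*||prox|| = 13.0654
Total = 16.9854


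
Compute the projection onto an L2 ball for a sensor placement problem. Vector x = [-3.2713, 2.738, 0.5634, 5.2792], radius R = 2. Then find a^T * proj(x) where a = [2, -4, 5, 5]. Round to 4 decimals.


Step 1: Compute ||x|| (intermediates to 6 decimals).
||x|| = sqrt((-3.2713)^2 + 2.738^2 + 0.5634^2 + 5.2792^2) = 6.810684
Step 2: Project.
Since ||x|| > R, scale = R/||x|| = 2/6.810684 = 0.293656, proj(x) = scale * x
proj(x) = [-0.960637, 0.80403, 0.165446, 1.550269]
Step 3: Dot product.
a^T * proj(x) = 2*(-0.960637) - 4*0.80403 + 5*0.165446 + 5*1.550269 = 3.4412


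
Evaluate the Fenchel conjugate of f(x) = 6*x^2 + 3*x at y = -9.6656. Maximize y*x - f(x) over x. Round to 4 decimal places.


f*(y) = sup_x {y*x - a*x^2 - b*x} = sup_x {(y-b)*x - a*x^2}
FOC: (y - b) - 2a*x = 0 => x* = (y - b)/(2a)
x* = (-9.6656 - 3)/(2*6) = -1.0555
f*(-9.6656) = (y-b)^2/(4a) = (-9.6656 - 3)^2/(4*6)
= 160.4174/24 = 6.6841


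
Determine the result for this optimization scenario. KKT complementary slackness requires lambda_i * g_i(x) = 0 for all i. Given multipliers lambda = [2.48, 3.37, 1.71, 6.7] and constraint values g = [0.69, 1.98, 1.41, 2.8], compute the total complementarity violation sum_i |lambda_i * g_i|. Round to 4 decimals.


KKT complementary slackness check:
lambda_1 * g_1 = 2.48 * 0.69 = 1.7112
lambda_2 * g_2 = 3.37 * 1.98 = 6.6726
lambda_3 * g_3 = 1.71 * 1.41 = 2.4111
lambda_4 * g_4 = 6.7 * 2.8 = 18.76
Total violation = 1.7112 + 6.6726 + 2.4111 + 18.76 = 29.5549


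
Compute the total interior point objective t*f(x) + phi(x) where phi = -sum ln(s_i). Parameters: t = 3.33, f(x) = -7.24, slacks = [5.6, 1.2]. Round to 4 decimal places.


Step 1: Compute log-barrier.
ln values: [1.7228, 0.1823]
phi = -(1.7228 + 0.1823) = -1.9051
Step 2: Compute augmented objective.
t*f(x) = 3.33*-7.24 = -24.1092
Total = -24.1092 - 1.9051 = -26.0143


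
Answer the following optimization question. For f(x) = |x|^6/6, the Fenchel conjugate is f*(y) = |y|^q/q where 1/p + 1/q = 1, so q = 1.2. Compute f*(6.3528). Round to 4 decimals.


The conjugate exponent q satisfies 1/p + 1/q = 1.
p = 6, so q = 6/(6 - 1) = 1.2
|y|^q = 6.3528^1.2 = 9.1951
f*(6.3528) = 9.1951 / 1.2 = 7.6626


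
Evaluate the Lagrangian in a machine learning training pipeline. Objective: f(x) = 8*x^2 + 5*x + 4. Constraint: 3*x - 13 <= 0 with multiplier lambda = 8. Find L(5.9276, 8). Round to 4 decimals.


Step 1: Evaluate f(x).
f(5.9276) = 8*5.9276^2 + 5*5.9276 + 4 = 314.7295
Step 2: Evaluate g(x).
g(5.9276) = 3*5.9276 - 13 = 4.7828
Step 3: Compute Lagrangian.
L = 314.7295 + 8*4.7828 = 352.9919


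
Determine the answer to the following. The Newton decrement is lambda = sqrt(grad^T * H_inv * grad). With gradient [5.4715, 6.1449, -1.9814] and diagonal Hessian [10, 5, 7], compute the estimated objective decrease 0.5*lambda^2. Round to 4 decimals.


Step 1: H is diagonal, so H^(-1) * g = [0.5472, 1.229, -0.2831].
Step 2: g^T H^(-1) g = sum_i g_i^2 / H_ii
  = (5.4715)^2/10 + (6.1449)^2/5 + (-1.9814)^2/7
  = 2.9937 + 7.552 + 0.5608 = 11.1065
Step 3: Objective decrease = 0.5 * g^T H^(-1) g = 5.5533


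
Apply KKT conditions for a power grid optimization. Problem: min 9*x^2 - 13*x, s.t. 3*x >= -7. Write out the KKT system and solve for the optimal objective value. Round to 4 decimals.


Step 1: Try lambda = 0 (constraint inactive).
Stationarity: 2*9*x - 13 = 0
x* = 13/(2*9) = 13/18 = 0.7222 (rounded; the exact value 13/18 is used below)
Check constraint: 3*0.7222 = 2.1666 >= -7 -- satisfied.
Step 2: Compute optimal value.
f(x*) = 9*(13/18)^2 - 13*(13/18) = -4.6944


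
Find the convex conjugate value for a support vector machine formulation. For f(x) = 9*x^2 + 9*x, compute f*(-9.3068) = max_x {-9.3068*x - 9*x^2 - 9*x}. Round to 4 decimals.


f*(y) = sup_x {y*x - a*x^2 - b*x} = sup_x {(y-b)*x - a*x^2}
FOC: (y - b) - 2a*x = 0 => x* = (y - b)/(2a)
x* = (-9.3068 - 9)/(2*9) = -1.017
f*(-9.3068) = (y-b)^2/(4a) = (-9.3068 - 9)^2/(4*9)
= 335.1389/36 = 9.3094


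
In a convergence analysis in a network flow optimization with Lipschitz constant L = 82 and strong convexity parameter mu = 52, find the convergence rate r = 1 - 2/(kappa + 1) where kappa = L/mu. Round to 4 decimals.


Step 1: Compute the condition number.
kappa = L/mu = 82/52 = 1.5769
Step 2: Compute the convergence rate.
r = 1 - 2/(kappa + 1) = 1 - 2*mu/(L + mu) = (L - mu)/(L + mu) = 30/134 = 0.2239


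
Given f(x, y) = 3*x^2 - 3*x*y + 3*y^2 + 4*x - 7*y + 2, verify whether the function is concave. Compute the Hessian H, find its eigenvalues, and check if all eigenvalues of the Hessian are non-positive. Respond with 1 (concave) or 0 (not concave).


The Hessian of f(x,y) = 3*x^2 - 3*x*y + 3*y^2 + 4*x - 7*y + 2 is:
H = [[6, -3], [-3, 6]]
Trace = 6 + 6 = 12
Determinant = 6*6 - (-3)^2 = 27
Discriminant = (12)^2 - 4*27 = 36.0
Eigenvalues: lambda_1 = 3.0, lambda_2 = 9.0
The function is not concave.

0


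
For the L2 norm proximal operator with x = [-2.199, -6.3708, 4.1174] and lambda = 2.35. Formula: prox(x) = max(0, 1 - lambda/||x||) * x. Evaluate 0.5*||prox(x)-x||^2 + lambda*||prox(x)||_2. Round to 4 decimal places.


Step 1: Compute ||x||.
||x|| = 7.8978
Step 2: Compute scaling factor.
scale = max(0, 1 - 2.35/7.8978) = 0.7024
Step 3: prox(x) = [-1.5447, -4.4752, 2.8923]
||prox(x)|| = 5.5478
Step 4: Proximal objective.
0.5*||prox-x||^2 = 2.7613
lambda*||prox|| = 13.0373
Total = 15.7986


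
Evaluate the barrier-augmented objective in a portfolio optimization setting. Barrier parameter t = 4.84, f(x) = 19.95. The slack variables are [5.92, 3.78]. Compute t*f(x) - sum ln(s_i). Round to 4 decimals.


Step 1: Compute log-barrier.
ln values: [1.7783, 1.3297]
phi = -(1.7783 + 1.3297) = -3.1081
Step 2: Compute augmented objective.
t*f(x) = 4.84*19.95 = 96.558
Total = 96.558 - 3.1081 = 93.4499


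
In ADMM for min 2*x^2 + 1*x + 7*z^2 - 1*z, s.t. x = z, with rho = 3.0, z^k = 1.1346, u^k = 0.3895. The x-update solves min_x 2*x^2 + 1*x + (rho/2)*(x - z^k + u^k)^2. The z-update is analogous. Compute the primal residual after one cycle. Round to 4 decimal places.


ADMM iteration with rho = 3.0, z^k = 1.1346, u^k = 0.3895
Step 1: x-update.
Minimize 2*x^2 + 1*x + (3.0/2)*(x - 1.1346 + 0.3895)^2
FOC: (2*2 + 3.0)*x = -1 + 3.0*(1.1346 - 0.3895)
x^{k+1} = 0.1765
Step 2: z-update.
Minimize 7*z^2 - 1*z + (3.0/2)*(0.1765 - z + 0.3895)^2
FOC: (2*7 + 3.0)*z = 1 + 3.0*(0.1765 + 0.3895)
z^{k+1} = 0.1587
Step 3: u-update.
u^{k+1} = 0.3895 + 0.1765 - 0.1587 = 0.4073
Step 4: Primal residual = |0.1765 - 0.1587| = 0.0178


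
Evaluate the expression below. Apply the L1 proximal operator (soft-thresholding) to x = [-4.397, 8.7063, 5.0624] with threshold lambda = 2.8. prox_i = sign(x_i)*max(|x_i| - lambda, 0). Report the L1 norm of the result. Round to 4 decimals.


Soft-thresholding with lambda = 2.8:
prox(-4.397) = sign(-4.397)*max(|-4.397| - 2.8, 0) = -1.597
prox(8.7063) = sign(8.7063)*max(|8.7063| - 2.8, 0) = 5.9063
prox(5.0624) = sign(5.0624)*max(|5.0624| - 2.8, 0) = 2.2624
prox(x) = [-1.597, 5.9063, 2.2624]
||prox(x)||_1 = 1.597 + 5.9063 + 2.2624 = 9.7657


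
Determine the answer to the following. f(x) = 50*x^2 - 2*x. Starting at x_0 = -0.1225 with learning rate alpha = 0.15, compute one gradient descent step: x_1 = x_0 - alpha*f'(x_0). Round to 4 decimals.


We compute the gradient at x_0 and apply the update.
f'(x) = 100*x - 2
f'(-0.1225) = 100*-0.1225 - 2 = -14.25
x_1 = -0.1225 - 0.15*-14.25 = 2.015


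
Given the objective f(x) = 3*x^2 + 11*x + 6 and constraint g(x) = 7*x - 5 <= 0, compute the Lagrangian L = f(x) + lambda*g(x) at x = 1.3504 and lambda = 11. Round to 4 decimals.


Step 1: Evaluate f(x).
f(1.3504) = 3*1.3504^2 + 11*1.3504 + 6 = 26.3251
Step 2: Evaluate g(x).
g(1.3504) = 7*1.3504 - 5 = 4.4528
Step 3: Compute Lagrangian.
L = 26.3251 + 11*4.4528 = 75.3059


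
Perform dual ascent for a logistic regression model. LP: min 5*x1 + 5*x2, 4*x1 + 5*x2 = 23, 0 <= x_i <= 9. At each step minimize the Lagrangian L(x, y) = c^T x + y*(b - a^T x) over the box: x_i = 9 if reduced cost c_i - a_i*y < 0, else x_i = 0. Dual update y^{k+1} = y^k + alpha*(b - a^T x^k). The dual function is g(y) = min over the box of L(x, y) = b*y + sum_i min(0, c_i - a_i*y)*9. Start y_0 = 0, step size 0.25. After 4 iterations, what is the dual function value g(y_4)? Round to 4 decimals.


Dual ascent for LP: min 5*x1 + 5*x2, 4*x1 + 5*x2 = 23, 0 <= x_i <= 9
Step 1: y^k = 0.0, reduced costs: (5.0, 5.0)
  x^k = (0.0, 0.0), subgradient = b - a^T x = 23.0
  y^{k+1} = 0.0 + 0.25*23.0 = 5.75
Step 2: y^k = 5.75, reduced costs: (-18.0, -23.75)
  x^k = (9.0, 9.0), subgradient = b - a^T x = -58.0
  y^{k+1} = 5.75 + 0.25*-58.0 = -8.75
Step 3: y^k = -8.75, reduced costs: (40.0, 48.75)
  x^k = (0.0, 0.0), subgradient = b - a^T x = 23.0
  y^{k+1} = -8.75 + 0.25*23.0 = -3.0
Step 4: y^k = -3.0, reduced costs: (17.0, 20.0)
  x^k = (0.0, 0.0), subgradient = b - a^T x = 23.0
  y^{k+1} = -3.0 + 0.25*23.0 = 2.75
Dual objective at y_4 = 2.75: reduced costs (-6.0, -8.75), box minimizer x = (9.0, 9.0)
g(y_4) = b*y + (c1 - a1*y)*x1 + (c2 - a2*y)*x2 = 23*2.75 + (-6.0)*9.0 + (-8.75)*9.0 = 63.25 - 54.0 - 78.75 = -69.5


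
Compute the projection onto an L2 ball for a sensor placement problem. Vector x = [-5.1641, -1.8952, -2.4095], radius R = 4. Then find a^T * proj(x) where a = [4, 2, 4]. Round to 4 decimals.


Step 1: Compute ||x|| (intermediates to 6 decimals).
||x|| = sqrt((-5.1641)^2 + (-1.8952)^2 + (-2.4095)^2) = 6.005448
Step 2: Project.
Since ||x|| > R, scale = R/||x|| = 4/6.005448 = 0.666062, proj(x) = scale * x
proj(x) = [-3.439611, -1.262321, -1.604876]
Step 3: Dot product.
a^T * proj(x) = 4*(-3.439611) + 2*(-1.262321) + 4*(-1.604876) = -22.7026


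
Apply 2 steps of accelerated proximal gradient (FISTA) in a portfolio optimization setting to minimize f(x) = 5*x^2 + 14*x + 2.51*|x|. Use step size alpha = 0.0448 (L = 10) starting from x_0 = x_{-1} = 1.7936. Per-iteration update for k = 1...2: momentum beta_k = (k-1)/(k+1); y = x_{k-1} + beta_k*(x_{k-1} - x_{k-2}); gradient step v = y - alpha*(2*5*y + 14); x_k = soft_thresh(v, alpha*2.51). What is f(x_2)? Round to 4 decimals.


FISTA on f(x) = 5*x^2 + 14*x + 2.51*|x|
L = 10, alpha = 0.0448
Iteration 1: beta = 0.0, y = 1.7936 + 0.0*(1.7936 - 1.7936) = 1.7936
  grad(y) = 31.936, v = y - alpha*grad = 0.3629
  prox(v) = soft_thresh(0.3629, 0.1124) = 0.2504
Iteration 2: beta = 0.3333, y = 0.2504 + 0.3333*(0.2504 - 1.7936) = -0.264
  grad(y) = 11.3603, v = y - alpha*grad = -0.7729
  prox(v) = soft_thresh(-0.7729, 0.1124) = -0.6605
f(x_2) = 5*(-0.6605)^2 + 14*(-0.6605) + 2.51*|-0.6605| = -5.4077


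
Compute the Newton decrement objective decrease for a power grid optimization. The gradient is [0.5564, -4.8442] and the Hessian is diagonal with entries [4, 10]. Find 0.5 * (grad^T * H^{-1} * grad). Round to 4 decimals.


Step 1: H is diagonal, so H^(-1) * g = [0.1391, -0.4844].
Step 2: g^T H^(-1) g = sum_i g_i^2 / H_ii
  = (0.5564)^2/4 + (-4.8442)^2/10
  = 0.0774 + 2.3466 = 2.424
Step 3: Objective decrease = 0.5 * g^T H^(-1) g = 1.212


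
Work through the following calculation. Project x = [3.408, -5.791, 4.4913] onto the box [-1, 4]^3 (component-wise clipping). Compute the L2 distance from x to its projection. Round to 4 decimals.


Project each component onto [-1, 4].
clip(3.408) = 3.408, clip(-5.791) = -1.0, clip(4.4913) = 4.0
Projection = [3.408, -1.0, 4.0]
Squared diffs: [0.0, 22.9537, 0.2414]
Distance = sqrt(23.1951) = 4.8161


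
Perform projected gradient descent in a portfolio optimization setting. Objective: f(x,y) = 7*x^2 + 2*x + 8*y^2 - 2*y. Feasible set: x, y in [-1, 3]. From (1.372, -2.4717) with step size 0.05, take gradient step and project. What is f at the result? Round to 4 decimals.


Step 1: Compute gradient at (1.372, -2.4717).
grad_x = 2*7*1.372 + 2 = 21.208
grad_y = 2*8*-2.4717 - 2 = -41.5472
Step 2: Gradient step.
x_raw = 1.372 - 0.05*21.208 = 0.3116
y_raw = -2.4717 - 0.05*-41.5472 = -0.3943
Step 3: Project onto [-1, 3].
x_proj = clip(0.3116) = 0.3116
y_proj = clip(-0.3943) = -0.3943
Step 4: Evaluate f.
f(0.3116, -0.3943) = 3.3356


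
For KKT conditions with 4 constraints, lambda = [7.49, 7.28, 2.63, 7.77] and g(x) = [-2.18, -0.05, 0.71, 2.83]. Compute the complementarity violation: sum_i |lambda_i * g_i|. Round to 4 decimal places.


KKT complementary slackness check:
lambda_1 * g_1 = 7.49 * -2.18 = -16.3282
lambda_2 * g_2 = 7.28 * -0.05 = -0.364
lambda_3 * g_3 = 2.63 * 0.71 = 1.8673
lambda_4 * g_4 = 7.77 * 2.83 = 21.9891
Total violation = 16.3282 + 0.364 + 1.8673 + 21.9891 = 40.5486


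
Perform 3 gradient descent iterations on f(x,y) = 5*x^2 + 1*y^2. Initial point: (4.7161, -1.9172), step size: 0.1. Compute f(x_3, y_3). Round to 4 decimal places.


Gradient descent on f(x,y) = 5*x^2 + 1*y^2.
Starting point: (4.7161, -1.9172), alpha = 0.1
Step 1: grad_x = 2*5*4.7161 = 47.161, grad_y = 2*1*-1.9172 = -3.8344
  x_1 = 4.7161 - 0.1*47.161 = 0.0
  y_1 = -1.9172 - 0.1*-3.8344 = -1.5338
Step 2: grad_x = 2*5*0.0 = 0.0, grad_y = 2*1*-1.5338 = -3.0675
  x_2 = 0.0 - 0.1*0.0 = 0.0
  y_2 = -1.5338 - 0.1*-3.0675 = -1.227
Step 3: grad_x = 2*5*0.0 = 0.0, grad_y = 2*1*-1.227 = -2.454
  x_3 = 0.0 - 0.1*0.0 = 0.0
  y_3 = -1.227 - 0.1*-2.454 = -0.9816
f(0.0, -0.9816) = 5*0.0^2 + 1*(-0.9816)^2 = 0.9636


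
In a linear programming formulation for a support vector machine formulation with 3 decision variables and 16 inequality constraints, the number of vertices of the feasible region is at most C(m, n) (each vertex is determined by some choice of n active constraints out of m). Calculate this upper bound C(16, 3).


Each vertex corresponds to some choice of n active constraints out of m, so the number of vertices is at most C(m, n) = m! / (n!(m-n)!).
m = 16, n = 3
Numerator: 16 * 15 * 14
Denominator: 3! = 6
C(16, 3) = 560


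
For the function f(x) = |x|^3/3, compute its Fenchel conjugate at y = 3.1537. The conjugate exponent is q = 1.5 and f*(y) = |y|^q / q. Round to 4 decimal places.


The conjugate exponent q satisfies 1/p + 1/q = 1.
p = 3, so q = 3/(3 - 1) = 1.5
|y|^q = 3.1537^1.5 = 5.6005
f*(3.1537) = 5.6005 / 1.5 = 3.7337


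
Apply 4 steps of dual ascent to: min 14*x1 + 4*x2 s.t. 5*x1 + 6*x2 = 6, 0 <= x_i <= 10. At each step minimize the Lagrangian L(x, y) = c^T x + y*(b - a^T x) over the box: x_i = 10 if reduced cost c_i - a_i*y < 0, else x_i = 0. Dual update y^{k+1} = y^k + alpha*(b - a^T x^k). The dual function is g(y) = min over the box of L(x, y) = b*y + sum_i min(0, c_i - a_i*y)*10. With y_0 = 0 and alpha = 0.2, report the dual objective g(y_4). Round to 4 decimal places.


Dual ascent for LP: min 14*x1 + 4*x2, 5*x1 + 6*x2 = 6, 0 <= x_i <= 10
Step 1: y^k = 0.0, reduced costs: (14.0, 4.0)
  x^k = (0.0, 0.0), subgradient = b - a^T x = 6.0
  y^{k+1} = 0.0 + 0.2*6.0 = 1.2
Step 2: y^k = 1.2, reduced costs: (8.0, -3.2)
  x^k = (0.0, 10.0), subgradient = b - a^T x = -54.0
  y^{k+1} = 1.2 + 0.2*-54.0 = -9.6
Step 3: y^k = -9.6, reduced costs: (62.0, 61.6)
  x^k = (0.0, 0.0), subgradient = b - a^T x = 6.0
  y^{k+1} = -9.6 + 0.2*6.0 = -8.4
Step 4: y^k = -8.4, reduced costs: (56.0, 54.4)
  x^k = (0.0, 0.0), subgradient = b - a^T x = 6.0
  y^{k+1} = -8.4 + 0.2*6.0 = -7.2
Dual objective at y_4 = -7.2: reduced costs (50.0, 47.2), box minimizer x = (0.0, 0.0)
g(y_4) = b*y + (c1 - a1*y)*x1 + (c2 - a2*y)*x2 = 6*(-7.2) + 50.0*0.0 + 47.2*0.0 = -43.2 + 0.0 + 0.0 = -43.2


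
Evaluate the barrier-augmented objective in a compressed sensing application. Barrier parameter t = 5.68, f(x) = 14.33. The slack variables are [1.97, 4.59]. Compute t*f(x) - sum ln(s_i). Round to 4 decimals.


Step 1: Compute log-barrier.
ln values: [0.678, 1.5239]
phi = -(0.678 + 1.5239) = -2.2019
Step 2: Compute augmented objective.
t*f(x) = 5.68*14.33 = 81.3944
Total = 81.3944 - 2.2019 = 79.1925


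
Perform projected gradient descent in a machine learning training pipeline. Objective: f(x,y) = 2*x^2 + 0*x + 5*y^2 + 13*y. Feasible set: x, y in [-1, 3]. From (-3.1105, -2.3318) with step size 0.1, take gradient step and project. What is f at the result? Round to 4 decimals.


Step 1: Compute gradient at (-3.1105, -2.3318).
grad_x = 2*2*-3.1105 + 0 = -12.442
grad_y = 2*5*-2.3318 + 13 = -10.318
Step 2: Gradient step.
x_raw = -3.1105 - 0.1*-12.442 = -1.8663
y_raw = -2.3318 - 0.1*-10.318 = -1.3
Step 3: Project onto [-1, 3].
x_proj = clip(-1.8663) = -1.0
y_proj = clip(-1.3) = -1.0
Step 4: Evaluate f.
f(-1.0, -1.0) = -6.0


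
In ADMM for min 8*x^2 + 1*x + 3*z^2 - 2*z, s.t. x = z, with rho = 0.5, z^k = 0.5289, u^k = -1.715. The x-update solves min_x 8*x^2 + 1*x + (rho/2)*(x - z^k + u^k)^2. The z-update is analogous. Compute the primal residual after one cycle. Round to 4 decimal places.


ADMM iteration with rho = 0.5, z^k = 0.5289, u^k = -1.715
Step 1: x-update.
Minimize 8*x^2 + 1*x + (0.5/2)*(x - 0.5289 - 1.715)^2
FOC: (2*8 + 0.5)*x = -1 + 0.5*(0.5289 + 1.715)
x^{k+1} = 0.0074
Step 2: z-update.
Minimize 3*z^2 - 2*z + (0.5/2)*(0.0074 - z - 1.715)^2
FOC: (2*3 + 0.5)*z = 2 + 0.5*(0.0074 - 1.715)
z^{k+1} = 0.1763
Step 3: u-update.
u^{k+1} = -1.715 + 0.0074 - 0.1763 = -1.8839
Step 4: Primal residual = |0.0074 - 0.1763| = 0.1689


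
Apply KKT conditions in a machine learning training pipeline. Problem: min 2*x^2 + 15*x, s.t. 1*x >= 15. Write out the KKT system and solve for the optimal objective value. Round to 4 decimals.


Step 1: Try lambda = 0 (constraint inactive).
x_unc = -15/(2*2) = -3.75
Check: 1*-3.75 = -3.75 < 15 -- violated!
Step 2: Constraint must be active: 1*x = 15
x* = 15/1 = 15.0
lambda = (2*2*15.0 + 15)/1 = 75.0
Step 3: Compute optimal value.
f(x*) = 2*15.0^2 + 15*15.0 = 675.0


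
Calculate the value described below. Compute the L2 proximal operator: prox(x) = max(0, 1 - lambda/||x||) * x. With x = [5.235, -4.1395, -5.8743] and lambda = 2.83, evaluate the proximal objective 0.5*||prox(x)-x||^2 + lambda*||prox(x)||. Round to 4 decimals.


Step 1: Compute ||x||.
||x|| = 8.8909
Step 2: Compute scaling factor.
scale = max(0, 1 - 2.83/8.8909) = 0.6817
Step 3: prox(x) = [3.5687, -2.8219, -4.0045]
||prox(x)|| = 6.0609
Step 4: Proximal objective.
0.5*||prox-x||^2 = 4.0045
lambda*||prox|| = 17.1523
Total = 21.1568


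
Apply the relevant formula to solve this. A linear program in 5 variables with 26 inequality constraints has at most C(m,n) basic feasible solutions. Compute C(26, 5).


Each vertex corresponds to some choice of n active constraints out of m, so the number of vertices is at most C(m, n) = m! / (n!(m-n)!).
m = 26, n = 5
Numerator: 26 * 25 * 24 * 23 * 22
Denominator: 5! = 120
C(26, 5) = 65780


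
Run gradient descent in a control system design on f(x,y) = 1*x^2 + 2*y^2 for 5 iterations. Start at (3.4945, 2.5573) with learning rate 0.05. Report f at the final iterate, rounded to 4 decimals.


Gradient descent on f(x,y) = 1*x^2 + 2*y^2.
Starting point: (3.4945, 2.5573), alpha = 0.05
Step 1: grad_x = 2*1*3.4945 = 6.989, grad_y = 2*2*2.5573 = 10.2292
  x_1 = 3.4945 - 0.05*6.989 = 3.1451
  y_1 = 2.5573 - 0.05*10.2292 = 2.0458
Step 2: grad_x = 2*1*3.1451 = 6.2901, grad_y = 2*2*2.0458 = 8.1834
  x_2 = 3.1451 - 0.05*6.2901 = 2.8305
  y_2 = 2.0458 - 0.05*8.1834 = 1.6367
Step 3: grad_x = 2*1*2.8305 = 5.6611, grad_y = 2*2*1.6367 = 6.5467
  x_3 = 2.8305 - 0.05*5.6611 = 2.5475
  y_3 = 1.6367 - 0.05*6.5467 = 1.3093
Step 4: grad_x = 2*1*2.5475 = 5.095, grad_y = 2*2*1.3093 = 5.2374
  x_4 = 2.5475 - 0.05*5.095 = 2.2927
  y_4 = 1.3093 - 0.05*5.2374 = 1.0475
Step 5: grad_x = 2*1*2.2927 = 4.5855, grad_y = 2*2*1.0475 = 4.1899
  x_5 = 2.2927 - 0.05*4.5855 = 2.0635
  y_5 = 1.0475 - 0.05*4.1899 = 0.838
f(2.0635, 0.838) = 1*2.0635^2 + 2*0.838^2 = 5.6623


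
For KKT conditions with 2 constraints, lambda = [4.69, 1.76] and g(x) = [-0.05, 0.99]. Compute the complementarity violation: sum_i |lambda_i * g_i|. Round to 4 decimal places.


KKT complementary slackness check:
lambda_1 * g_1 = 4.69 * -0.05 = -0.2345
lambda_2 * g_2 = 1.76 * 0.99 = 1.7424
Total violation = 0.2345 + 1.7424 = 1.9769


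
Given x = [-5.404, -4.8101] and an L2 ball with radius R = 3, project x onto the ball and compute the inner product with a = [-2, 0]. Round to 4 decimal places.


Step 1: Compute ||x|| (intermediates to 6 decimals).
||x|| = sqrt((-5.404)^2 + (-4.8101)^2) = 7.234658
Step 2: Project.
Since ||x|| > R, scale = R/||x|| = 3/7.234658 = 0.414671, proj(x) = scale * x
proj(x) = [-2.240882, -1.994609]
Step 3: Dot product.
a^T * proj(x) = -2*(-2.240882) + 0*(-1.994609) = 4.4818


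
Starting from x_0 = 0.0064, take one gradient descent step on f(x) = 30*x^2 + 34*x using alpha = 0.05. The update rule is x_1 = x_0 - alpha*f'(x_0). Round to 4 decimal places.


We compute the gradient at x_0 and apply the update.
f'(x) = 60*x + 34
f'(0.0064) = 60*0.0064 + 34 = 34.384
x_1 = 0.0064 - 0.05*34.384 = -1.7128


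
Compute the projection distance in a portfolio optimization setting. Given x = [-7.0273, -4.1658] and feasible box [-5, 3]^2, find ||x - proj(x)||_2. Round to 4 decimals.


Project each component onto [-5, 3].
clip(-7.0273) = -5.0, clip(-4.1658) = -4.1658
Projection = [-5.0, -4.1658]
Squared diffs: [4.1099, 0.0]
Distance = sqrt(4.1099) = 2.0273


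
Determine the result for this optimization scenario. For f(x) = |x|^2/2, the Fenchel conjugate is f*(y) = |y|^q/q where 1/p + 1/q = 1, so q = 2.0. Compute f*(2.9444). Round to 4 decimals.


The conjugate exponent q satisfies 1/p + 1/q = 1.
p = 2, so q = 2/(2 - 1) = 2.0
|y|^q = 2.9444^2.0 = 8.6695
f*(2.9444) = 8.6695 / 2.0 = 4.3347


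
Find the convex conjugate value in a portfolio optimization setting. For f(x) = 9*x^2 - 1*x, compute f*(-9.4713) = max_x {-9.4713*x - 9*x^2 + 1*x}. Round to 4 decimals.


f*(y) = sup_x {y*x - a*x^2 - b*x} = sup_x {(y-b)*x - a*x^2}
FOC: (y - b) - 2a*x = 0 => x* = (y - b)/(2a)
x* = (-9.4713 + 1)/(2*9) = -0.4706
f*(-9.4713) = (y-b)^2/(4a) = (-9.4713 + 1)^2/(4*9)
= 71.7629/36 = 1.9934


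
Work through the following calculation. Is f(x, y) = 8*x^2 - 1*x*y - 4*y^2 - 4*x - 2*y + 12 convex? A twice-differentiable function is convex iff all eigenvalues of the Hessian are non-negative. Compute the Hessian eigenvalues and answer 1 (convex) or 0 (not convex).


The Hessian of f(x,y) = 8*x^2 - 1*x*y - 4*y^2 - 4*x - 2*y + 12 is:
H = [[16, -1], [-1, -8]]
Trace = 16 - 8 = 8
Determinant = 16*-8 - (-1)^2 = -129
Discriminant = (8)^2 - 4*-129 = 580.0
Eigenvalues: lambda_1 = -8.0416, lambda_2 = 16.0416
The function is not convex.

0


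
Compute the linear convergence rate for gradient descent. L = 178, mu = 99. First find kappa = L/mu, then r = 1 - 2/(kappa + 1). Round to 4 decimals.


Step 1: Compute the condition number.
kappa = L/mu = 178/99 = 1.798
Step 2: Compute the convergence rate.
r = 1 - 2/(kappa + 1) = 1 - 2*mu/(L + mu) = (L - mu)/(L + mu) = 79/277 = 0.2852


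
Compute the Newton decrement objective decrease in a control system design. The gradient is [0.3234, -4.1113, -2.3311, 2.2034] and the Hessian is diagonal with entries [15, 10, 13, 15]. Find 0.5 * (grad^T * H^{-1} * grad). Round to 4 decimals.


Step 1: H is diagonal, so H^(-1) * g = [0.0216, -0.4111, -0.1793, 0.1469].
Step 2: g^T H^(-1) g = sum_i g_i^2 / H_ii
  = (0.3234)^2/15 + (-4.1113)^2/10 + (-2.3311)^2/13 + (2.2034)^2/15
  = 0.007 + 1.6903 + 0.418 + 0.3237 = 2.4389
Step 3: Objective decrease = 0.5 * g^T H^(-1) g = 1.2195


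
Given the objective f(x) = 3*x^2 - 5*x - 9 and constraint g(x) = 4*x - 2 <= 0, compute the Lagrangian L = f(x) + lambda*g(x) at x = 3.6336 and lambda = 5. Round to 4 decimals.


Step 1: Evaluate f(x).
f(3.6336) = 3*3.6336^2 - 5*3.6336 - 9 = 12.4411
Step 2: Evaluate g(x).
g(3.6336) = 4*3.6336 - 2 = 12.5344
Step 3: Compute Lagrangian.
L = 12.4411 + 5*12.5344 = 75.1131


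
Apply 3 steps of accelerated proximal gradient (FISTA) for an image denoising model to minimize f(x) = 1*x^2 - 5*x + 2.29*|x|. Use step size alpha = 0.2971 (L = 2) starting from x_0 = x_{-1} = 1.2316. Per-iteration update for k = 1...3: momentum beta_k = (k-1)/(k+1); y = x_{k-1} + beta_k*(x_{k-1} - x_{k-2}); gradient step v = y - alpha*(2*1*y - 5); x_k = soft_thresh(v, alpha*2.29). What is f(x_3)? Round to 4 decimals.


FISTA on f(x) = 1*x^2 - 5*x + 2.29*|x|
L = 2, alpha = 0.2971
Iteration 1: beta = 0.0, y = 1.2316 + 0.0*(1.2316 - 1.2316) = 1.2316
  grad(y) = -2.5368, v = y - alpha*grad = 1.9853
  prox(v) = soft_thresh(1.9853, 0.6804) = 1.3049
Iteration 2: beta = 0.3333, y = 1.3049 + 0.3333*(1.3049 - 1.2316) = 1.3294
  grad(y) = -2.3413, v = y - alpha*grad = 2.025
  prox(v) = soft_thresh(2.025, 0.6804) = 1.3446
Iteration 3: beta = 0.5, y = 1.3446 + 0.5*(1.3446 - 1.3049) = 1.3644
  grad(y) = -2.2711, v = y - alpha*grad = 2.0392
  prox(v) = soft_thresh(2.0392, 0.6804) = 1.3588
f(x_3) = 1*1.3588^2 - 5*1.3588 + 2.29*|1.3588| = -1.836


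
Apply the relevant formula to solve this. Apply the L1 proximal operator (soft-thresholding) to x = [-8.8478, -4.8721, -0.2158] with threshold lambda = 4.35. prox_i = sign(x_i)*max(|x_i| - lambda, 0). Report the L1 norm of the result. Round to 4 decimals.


Soft-thresholding with lambda = 4.35:
prox(-8.8478) = sign(-8.8478)*max(|-8.8478| - 4.35, 0) = -4.4978
prox(-4.8721) = sign(-4.8721)*max(|-4.8721| - 4.35, 0) = -0.5221
prox(-0.2158) = sign(-0.2158)*max(|-0.2158| - 4.35, 0) = 0.0
prox(x) = [-4.4978, -0.5221, 0.0]
||prox(x)||_1 = 4.4978 + 0.5221 + 0.0 = 5.0199


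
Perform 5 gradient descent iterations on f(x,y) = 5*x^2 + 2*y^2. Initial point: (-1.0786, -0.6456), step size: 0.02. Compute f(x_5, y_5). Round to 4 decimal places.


Gradient descent on f(x,y) = 5*x^2 + 2*y^2.
Starting point: (-1.0786, -0.6456), alpha = 0.02
Step 1: grad_x = 2*5*-1.0786 = -10.786, grad_y = 2*2*-0.6456 = -2.5824
  x_1 = -1.0786 - 0.02*-10.786 = -0.8629
  y_1 = -0.6456 - 0.02*-2.5824 = -0.594
Step 2: grad_x = 2*5*-0.8629 = -8.6288, grad_y = 2*2*-0.594 = -2.3758
  x_2 = -0.8629 - 0.02*-8.6288 = -0.6903
  y_2 = -0.594 - 0.02*-2.3758 = -0.5464
Step 3: grad_x = 2*5*-0.6903 = -6.903, grad_y = 2*2*-0.5464 = -2.1857
  x_3 = -0.6903 - 0.02*-6.903 = -0.5522
  y_3 = -0.5464 - 0.02*-2.1857 = -0.5027
Step 4: grad_x = 2*5*-0.5522 = -5.5224, grad_y = 2*2*-0.5027 = -2.0109
  x_4 = -0.5522 - 0.02*-5.5224 = -0.4418
  y_4 = -0.5027 - 0.02*-2.0109 = -0.4625
Step 5: grad_x = 2*5*-0.4418 = -4.4179, grad_y = 2*2*-0.4625 = -1.85
  x_5 = -0.4418 - 0.02*-4.4179 = -0.3534
  y_5 = -0.4625 - 0.02*-1.85 = -0.4255
f(-0.3534, -0.4255) = 5*(-0.3534)^2 + 2*(-0.4255)^2 = 0.9867


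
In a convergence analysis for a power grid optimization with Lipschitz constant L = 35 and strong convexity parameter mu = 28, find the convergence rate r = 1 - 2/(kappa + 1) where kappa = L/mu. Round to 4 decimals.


Step 1: Compute the condition number.
kappa = L/mu = 35/28 = 1.25
Step 2: Compute the convergence rate.
r = 1 - 2/(kappa + 1) = 1 - 2*mu/(L + mu) = (L - mu)/(L + mu) = 7/63 = 0.1111


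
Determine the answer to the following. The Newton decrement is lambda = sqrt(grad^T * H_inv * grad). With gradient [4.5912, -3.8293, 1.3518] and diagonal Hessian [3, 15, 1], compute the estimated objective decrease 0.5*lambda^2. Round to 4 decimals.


Step 1: H is diagonal, so H^(-1) * g = [1.5304, -0.2553, 1.3518].
Step 2: g^T H^(-1) g = sum_i g_i^2 / H_ii
  = (4.5912)^2/3 + (-3.8293)^2/15 + (1.3518)^2/1
  = 7.0264 + 0.9776 + 1.8274 = 9.8313
Step 3: Objective decrease = 0.5 * g^T H^(-1) g = 4.9157


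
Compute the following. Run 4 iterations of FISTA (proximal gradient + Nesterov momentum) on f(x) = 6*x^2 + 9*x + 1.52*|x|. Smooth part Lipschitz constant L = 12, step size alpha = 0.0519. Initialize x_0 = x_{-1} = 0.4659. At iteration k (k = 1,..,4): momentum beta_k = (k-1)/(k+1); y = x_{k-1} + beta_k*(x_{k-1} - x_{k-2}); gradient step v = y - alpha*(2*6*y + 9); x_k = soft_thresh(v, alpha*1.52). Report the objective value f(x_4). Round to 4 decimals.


FISTA on f(x) = 6*x^2 + 9*x + 1.52*|x|
L = 12, alpha = 0.0519
Iteration 1: beta = 0.0, y = 0.4659 + 0.0*(0.4659 - 0.4659) = 0.4659
  grad(y) = 14.5908, v = y - alpha*grad = -0.2914
  prox(v) = soft_thresh(-0.2914, 0.0789) = -0.2125
Iteration 2: beta = 0.3333, y = -0.2125 + 0.3333*(-0.2125 - 0.4659) = -0.4386
  grad(y) = 3.7368, v = y - alpha*grad = -0.6325
  prox(v) = soft_thresh(-0.6325, 0.0789) = -0.5537
Iteration 3: beta = 0.5, y = -0.5537 + 0.5*(-0.5537 + 0.2125) = -0.7242
  grad(y) = 0.3091, v = y - alpha*grad = -0.7403
  prox(v) = soft_thresh(-0.7403, 0.0789) = -0.6614
Iteration 4: beta = 0.6, y = -0.6614 + 0.6*(-0.6614 + 0.5537) = -0.726
  grad(y) = 0.2875, v = y - alpha*grad = -0.741
  prox(v) = soft_thresh(-0.741, 0.0789) = -0.6621
f(x_4) = 6*(-0.6621)^2 + 9*(-0.6621) + 1.52*|-0.6621| = -2.3223


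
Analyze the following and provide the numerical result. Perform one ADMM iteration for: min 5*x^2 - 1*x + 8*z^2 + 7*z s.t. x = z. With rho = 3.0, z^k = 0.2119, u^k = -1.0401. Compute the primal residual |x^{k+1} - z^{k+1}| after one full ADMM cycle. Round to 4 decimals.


ADMM iteration with rho = 3.0, z^k = 0.2119, u^k = -1.0401
Step 1: x-update.
Minimize 5*x^2 - 1*x + (3.0/2)*(x - 0.2119 - 1.0401)^2
FOC: (2*5 + 3.0)*x = 1 + 3.0*(0.2119 + 1.0401)
x^{k+1} = 0.3658
Step 2: z-update.
Minimize 8*z^2 + 7*z + (3.0/2)*(0.3658 - z - 1.0401)^2
FOC: (2*8 + 3.0)*z = -7 + 3.0*(0.3658 - 1.0401)
z^{k+1} = -0.4749
Step 3: u-update.
u^{k+1} = -1.0401 + 0.3658 + 0.4749 = -0.1994
Step 4: Primal residual = |0.3658 + 0.4749| = 0.8407


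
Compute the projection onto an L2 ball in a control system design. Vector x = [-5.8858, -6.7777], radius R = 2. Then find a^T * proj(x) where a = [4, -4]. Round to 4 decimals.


Step 1: Compute ||x|| (intermediates to 6 decimals).
||x|| = sqrt((-5.8858)^2 + (-6.7777)^2) = 8.976628
Step 2: Project.
Since ||x|| > R, scale = R/||x|| = 2/8.976628 = 0.222801, proj(x) = scale * x
proj(x) = [-1.311362, -1.510078]
Step 3: Dot product.
a^T * proj(x) = 4*(-1.311362) - 4*(-1.510078) = 0.7949


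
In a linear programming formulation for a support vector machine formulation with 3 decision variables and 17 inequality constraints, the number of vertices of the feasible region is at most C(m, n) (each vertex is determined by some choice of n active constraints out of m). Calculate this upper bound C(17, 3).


Each vertex corresponds to some choice of n active constraints out of m, so the number of vertices is at most C(m, n) = m! / (n!(m-n)!).
m = 17, n = 3
Numerator: 17 * 16 * 15
Denominator: 3! = 6
C(17, 3) = 680


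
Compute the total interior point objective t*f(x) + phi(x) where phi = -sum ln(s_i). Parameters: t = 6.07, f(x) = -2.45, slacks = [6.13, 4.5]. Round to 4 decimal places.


Step 1: Compute log-barrier.
ln values: [1.8132, 1.5041]
phi = -(1.8132 + 1.5041) = -3.3173
Step 2: Compute augmented objective.
t*f(x) = 6.07*-2.45 = -14.8715
Total = -14.8715 - 3.3173 = -18.1888


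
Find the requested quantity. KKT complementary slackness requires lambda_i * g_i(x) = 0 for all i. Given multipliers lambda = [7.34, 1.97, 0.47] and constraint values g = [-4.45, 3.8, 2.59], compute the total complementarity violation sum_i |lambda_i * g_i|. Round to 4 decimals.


KKT complementary slackness check:
lambda_1 * g_1 = 7.34 * -4.45 = -32.663
lambda_2 * g_2 = 1.97 * 3.8 = 7.486
lambda_3 * g_3 = 0.47 * 2.59 = 1.2173
Total violation = 32.663 + 7.486 + 1.2173 = 41.3663


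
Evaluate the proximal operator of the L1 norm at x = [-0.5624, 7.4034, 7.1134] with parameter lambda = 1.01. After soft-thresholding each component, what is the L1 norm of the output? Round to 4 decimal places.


Soft-thresholding with lambda = 1.01:
prox(-0.5624) = sign(-0.5624)*max(|-0.5624| - 1.01, 0) = 0.0
prox(7.4034) = sign(7.4034)*max(|7.4034| - 1.01, 0) = 6.3934
prox(7.1134) = sign(7.1134)*max(|7.1134| - 1.01, 0) = 6.1034
prox(x) = [0.0, 6.3934, 6.1034]
||prox(x)||_1 = 0.0 + 6.3934 + 6.1034 = 12.4968


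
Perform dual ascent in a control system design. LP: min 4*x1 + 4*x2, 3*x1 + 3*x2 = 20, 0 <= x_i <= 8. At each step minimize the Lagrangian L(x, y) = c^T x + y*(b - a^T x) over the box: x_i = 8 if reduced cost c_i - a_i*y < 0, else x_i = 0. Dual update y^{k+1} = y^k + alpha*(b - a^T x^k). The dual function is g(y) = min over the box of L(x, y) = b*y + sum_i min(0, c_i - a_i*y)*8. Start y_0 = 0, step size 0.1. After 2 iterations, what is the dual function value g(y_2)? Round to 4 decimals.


Dual ascent for LP: min 4*x1 + 4*x2, 3*x1 + 3*x2 = 20, 0 <= x_i <= 8
Step 1: y^k = 0.0, reduced costs: (4.0, 4.0)
  x^k = (0.0, 0.0), subgradient = b - a^T x = 20.0
  y^{k+1} = 0.0 + 0.1*20.0 = 2.0
Step 2: y^k = 2.0, reduced costs: (-2.0, -2.0)
  x^k = (8.0, 8.0), subgradient = b - a^T x = -28.0
  y^{k+1} = 2.0 + 0.1*-28.0 = -0.8
Dual objective at y_2 = -0.8: reduced costs (6.4, 6.4), box minimizer x = (0.0, 0.0)
g(y_2) = b*y + (c1 - a1*y)*x1 + (c2 - a2*y)*x2 = 20*(-0.8) + 6.4*0.0 + 6.4*0.0 = -16.0 + 0.0 + 0.0 = -16.0


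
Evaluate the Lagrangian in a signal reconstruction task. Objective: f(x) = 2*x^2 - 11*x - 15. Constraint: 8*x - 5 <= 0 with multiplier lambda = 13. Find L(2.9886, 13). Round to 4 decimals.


Step 1: Evaluate f(x).
f(2.9886) = 2*2.9886^2 - 11*2.9886 - 15 = -30.0111
Step 2: Evaluate g(x).
g(2.9886) = 8*2.9886 - 5 = 18.9088
Step 3: Compute Lagrangian.
L = -30.0111 + 13*18.9088 = 215.8033


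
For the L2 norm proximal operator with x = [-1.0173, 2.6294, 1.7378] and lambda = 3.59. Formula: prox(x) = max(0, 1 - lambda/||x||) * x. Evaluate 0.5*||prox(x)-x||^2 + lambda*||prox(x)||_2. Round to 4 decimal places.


Step 1: Compute ||x||.
||x|| = 3.3119
Step 2: Compute scaling factor.
scale = max(0, 1 - 3.59/3.3119) = 0.0
Step 3: prox(x) = [-0.0, 0.0, 0.0]
||prox(x)|| = 0.0
Step 4: Proximal objective.
0.5*||prox-x||^2 = 5.4843
lambda*||prox|| = 0.0
Total = 5.4843


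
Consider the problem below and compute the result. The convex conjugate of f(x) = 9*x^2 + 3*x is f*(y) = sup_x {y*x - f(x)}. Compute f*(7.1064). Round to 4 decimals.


f*(y) = sup_x {y*x - a*x^2 - b*x} = sup_x {(y-b)*x - a*x^2}
FOC: (y - b) - 2a*x = 0 => x* = (y - b)/(2a)
x* = (7.1064 - 3)/(2*9) = 0.2281
f*(7.1064) = (y-b)^2/(4a) = (7.1064 - 3)^2/(4*9)
= 16.8625/36 = 0.4684


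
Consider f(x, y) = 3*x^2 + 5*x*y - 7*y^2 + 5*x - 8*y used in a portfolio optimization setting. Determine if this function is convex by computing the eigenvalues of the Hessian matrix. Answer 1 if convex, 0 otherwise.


The Hessian of f(x,y) = 3*x^2 + 5*x*y - 7*y^2 + 5*x - 8*y is:
H = [[6, 5], [5, -14]]
Trace = 6 - 14 = -8
Determinant = 6*-14 - (5)^2 = -109
Discriminant = (-8)^2 - 4*-109 = 500.0
Eigenvalues: lambda_1 = -15.1803, lambda_2 = 7.1803
The function is not convex.

0


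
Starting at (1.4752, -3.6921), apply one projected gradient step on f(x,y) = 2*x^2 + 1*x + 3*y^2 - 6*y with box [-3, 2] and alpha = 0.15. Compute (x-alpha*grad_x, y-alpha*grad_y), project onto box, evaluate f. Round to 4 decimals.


Step 1: Compute gradient at (1.4752, -3.6921).
grad_x = 2*2*1.4752 + 1 = 6.9008
grad_y = 2*3*-3.6921 - 6 = -28.1526
Step 2: Gradient step.
x_raw = 1.4752 - 0.15*6.9008 = 0.4401
y_raw = -3.6921 - 0.15*-28.1526 = 0.5308
Step 3: Project onto [-3, 2].
x_proj = clip(0.4401) = 0.4401
y_proj = clip(0.5308) = 0.5308
Step 4: Evaluate f.
f(0.4401, 0.5308) = -1.5121


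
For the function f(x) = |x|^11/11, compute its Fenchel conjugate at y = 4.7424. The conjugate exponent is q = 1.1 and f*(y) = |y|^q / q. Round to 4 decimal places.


The conjugate exponent q satisfies 1/p + 1/q = 1.
p = 11, so q = 11/(11 - 1) = 1.1
|y|^q = 4.7424^1.1 = 5.5411
f*(4.7424) = 5.5411 / 1.1 = 5.0374


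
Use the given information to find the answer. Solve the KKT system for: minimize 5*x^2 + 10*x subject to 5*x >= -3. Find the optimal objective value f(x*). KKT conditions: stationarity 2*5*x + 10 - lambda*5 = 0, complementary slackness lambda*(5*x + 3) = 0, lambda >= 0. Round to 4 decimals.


Step 1: Try lambda = 0 (constraint inactive).
x_unc = -10/(2*5) = -1.0
Check: 5*-1.0 = -5.0 < -3 -- violated!
Step 2: Constraint must be active: 5*x = -3
x* = -3/5 = -0.6
lambda = (2*5*(-0.6) + 10)/5 = 0.8
Step 3: Compute optimal value.
f(x*) = 5*(-0.6)^2 + 10*(-0.6) = -4.2


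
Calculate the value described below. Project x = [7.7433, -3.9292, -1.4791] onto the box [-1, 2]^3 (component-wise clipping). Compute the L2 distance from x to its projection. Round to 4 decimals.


Project each component onto [-1, 2].
clip(7.7433) = 2.0, clip(-3.9292) = -1.0, clip(-1.4791) = -1.0
Projection = [2.0, -1.0, -1.0]
Squared diffs: [32.9855, 8.5802, 0.2295]
Distance = sqrt(41.7952) = 6.4649


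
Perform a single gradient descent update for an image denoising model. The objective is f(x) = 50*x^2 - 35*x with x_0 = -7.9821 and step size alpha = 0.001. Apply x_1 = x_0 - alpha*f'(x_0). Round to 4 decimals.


We compute the gradient at x_0 and apply the update.
f'(x) = 100*x - 35
f'(-7.9821) = 100*-7.9821 - 35 = -833.21
x_1 = -7.9821 - 0.001*-833.21 = -7.1489


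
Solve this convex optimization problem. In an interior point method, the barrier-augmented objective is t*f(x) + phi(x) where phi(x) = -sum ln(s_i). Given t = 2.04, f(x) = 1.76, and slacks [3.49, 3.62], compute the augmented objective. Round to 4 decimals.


Step 1: Compute log-barrier.
ln values: [1.2499, 1.2865]
phi = -(1.2499 + 1.2865) = -2.5364
Step 2: Compute augmented objective.
t*f(x) = 2.04*1.76 = 3.5904
Total = 3.5904 - 2.5364 = 1.054


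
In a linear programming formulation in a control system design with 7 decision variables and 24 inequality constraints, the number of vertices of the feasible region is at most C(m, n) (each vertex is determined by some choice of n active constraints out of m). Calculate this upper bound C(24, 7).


Each vertex corresponds to some choice of n active constraints out of m, so the number of vertices is at most C(m, n) = m! / (n!(m-n)!).
m = 24, n = 7
Numerator: 24 * 23 * 22 * 21 * 20 * 19 * 18
Denominator: 7! = 5040
C(24, 7) = 346104


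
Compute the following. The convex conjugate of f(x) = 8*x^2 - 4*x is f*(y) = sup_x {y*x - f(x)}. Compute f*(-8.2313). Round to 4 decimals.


f*(y) = sup_x {y*x - a*x^2 - b*x} = sup_x {(y-b)*x - a*x^2}
FOC: (y - b) - 2a*x = 0 => x* = (y - b)/(2a)
x* = (-8.2313 + 4)/(2*8) = -0.2645
f*(-8.2313) = (y-b)^2/(4a) = (-8.2313 + 4)^2/(4*8)
= 17.9039/32 = 0.5595


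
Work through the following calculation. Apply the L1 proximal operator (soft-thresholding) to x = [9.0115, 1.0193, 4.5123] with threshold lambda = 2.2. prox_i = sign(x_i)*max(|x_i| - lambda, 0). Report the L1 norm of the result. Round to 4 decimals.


Soft-thresholding with lambda = 2.2:
prox(9.0115) = sign(9.0115)*max(|9.0115| - 2.2, 0) = 6.8115
prox(1.0193) = sign(1.0193)*max(|1.0193| - 2.2, 0) = 0.0
prox(4.5123) = sign(4.5123)*max(|4.5123| - 2.2, 0) = 2.3123
prox(x) = [6.8115, 0.0, 2.3123]
||prox(x)||_1 = 6.8115 + 0.0 + 2.3123 = 9.1238
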